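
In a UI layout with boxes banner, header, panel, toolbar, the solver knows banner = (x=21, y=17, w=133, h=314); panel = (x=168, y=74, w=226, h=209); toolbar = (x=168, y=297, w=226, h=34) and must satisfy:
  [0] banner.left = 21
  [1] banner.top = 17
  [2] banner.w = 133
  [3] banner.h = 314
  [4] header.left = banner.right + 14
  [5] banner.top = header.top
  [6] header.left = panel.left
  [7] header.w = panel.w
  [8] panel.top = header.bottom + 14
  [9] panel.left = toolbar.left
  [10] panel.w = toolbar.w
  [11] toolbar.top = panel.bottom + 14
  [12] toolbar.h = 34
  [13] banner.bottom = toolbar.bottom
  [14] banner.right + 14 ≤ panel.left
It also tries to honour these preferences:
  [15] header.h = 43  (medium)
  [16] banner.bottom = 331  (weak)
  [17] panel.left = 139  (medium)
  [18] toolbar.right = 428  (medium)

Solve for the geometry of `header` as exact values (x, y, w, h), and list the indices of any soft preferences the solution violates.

1. header.x = 168  [header.left = banner.right + 14]
2. header.y = 17  [banner.top = header.top]
3. header.w = 226  [header.w = panel.w]
4. header.h = 43  [panel.top = header.bottom + 14]

header = (x=168, y=17, w=226, h=43)
violated soft preferences: 17, 18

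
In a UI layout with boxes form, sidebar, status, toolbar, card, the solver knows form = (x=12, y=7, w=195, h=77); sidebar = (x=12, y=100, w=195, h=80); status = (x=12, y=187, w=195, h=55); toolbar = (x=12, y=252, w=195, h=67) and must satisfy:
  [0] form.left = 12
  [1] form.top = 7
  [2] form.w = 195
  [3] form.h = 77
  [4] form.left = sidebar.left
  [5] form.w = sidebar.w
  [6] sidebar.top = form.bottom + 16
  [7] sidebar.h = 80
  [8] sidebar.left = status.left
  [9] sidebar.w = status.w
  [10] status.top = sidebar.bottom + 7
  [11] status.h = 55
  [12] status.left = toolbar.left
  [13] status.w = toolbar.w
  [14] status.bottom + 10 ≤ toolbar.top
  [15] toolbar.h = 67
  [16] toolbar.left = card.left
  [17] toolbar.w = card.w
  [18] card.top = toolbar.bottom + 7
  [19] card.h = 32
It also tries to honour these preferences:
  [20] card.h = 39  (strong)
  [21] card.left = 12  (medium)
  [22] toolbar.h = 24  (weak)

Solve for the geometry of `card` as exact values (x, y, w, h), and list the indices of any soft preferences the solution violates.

1. card.x = 12  [toolbar.left = card.left]
2. card.w = 195  [toolbar.w = card.w]
3. card.y = 326  [card.top = toolbar.bottom + 7]
4. card.h = 32  [card.h = 32]

card = (x=12, y=326, w=195, h=32)
violated soft preferences: 20, 22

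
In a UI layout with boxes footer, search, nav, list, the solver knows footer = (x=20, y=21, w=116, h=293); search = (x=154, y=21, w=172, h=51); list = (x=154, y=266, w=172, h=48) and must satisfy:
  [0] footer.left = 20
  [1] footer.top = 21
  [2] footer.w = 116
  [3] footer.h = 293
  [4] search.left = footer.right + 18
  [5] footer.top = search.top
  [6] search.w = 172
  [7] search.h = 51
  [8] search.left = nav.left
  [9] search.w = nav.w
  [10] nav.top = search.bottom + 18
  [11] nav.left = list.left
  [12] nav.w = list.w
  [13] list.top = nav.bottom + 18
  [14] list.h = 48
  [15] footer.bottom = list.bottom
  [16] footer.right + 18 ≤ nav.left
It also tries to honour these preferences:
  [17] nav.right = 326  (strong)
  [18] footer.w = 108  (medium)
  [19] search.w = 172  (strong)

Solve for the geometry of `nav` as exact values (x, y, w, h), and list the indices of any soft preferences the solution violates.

1. nav.x = 154  [search.left = nav.left]
2. nav.w = 172  [search.w = nav.w]
3. nav.y = 90  [nav.top = search.bottom + 18]
4. nav.h = 158  [list.top = nav.bottom + 18]

nav = (x=154, y=90, w=172, h=158)
violated soft preferences: 18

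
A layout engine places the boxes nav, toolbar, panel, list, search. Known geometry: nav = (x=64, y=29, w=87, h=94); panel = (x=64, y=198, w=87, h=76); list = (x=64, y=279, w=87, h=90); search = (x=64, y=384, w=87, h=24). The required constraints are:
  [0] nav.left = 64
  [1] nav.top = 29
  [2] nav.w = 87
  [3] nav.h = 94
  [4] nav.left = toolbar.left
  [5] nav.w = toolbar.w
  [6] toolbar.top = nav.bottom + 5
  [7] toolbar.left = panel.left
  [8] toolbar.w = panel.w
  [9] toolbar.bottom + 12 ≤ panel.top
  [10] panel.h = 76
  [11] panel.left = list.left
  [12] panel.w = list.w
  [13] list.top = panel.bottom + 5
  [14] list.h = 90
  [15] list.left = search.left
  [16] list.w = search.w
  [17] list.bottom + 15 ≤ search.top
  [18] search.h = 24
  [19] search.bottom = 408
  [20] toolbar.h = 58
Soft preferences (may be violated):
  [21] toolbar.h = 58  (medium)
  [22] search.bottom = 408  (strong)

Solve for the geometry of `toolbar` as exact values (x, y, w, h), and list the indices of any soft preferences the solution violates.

1. toolbar.x = 64  [nav.left = toolbar.left]
2. toolbar.w = 87  [nav.w = toolbar.w]
3. toolbar.y = 128  [toolbar.top = nav.bottom + 5]
4. toolbar.h = 58  [toolbar.h = 58]

toolbar = (x=64, y=128, w=87, h=58)
violated soft preferences: none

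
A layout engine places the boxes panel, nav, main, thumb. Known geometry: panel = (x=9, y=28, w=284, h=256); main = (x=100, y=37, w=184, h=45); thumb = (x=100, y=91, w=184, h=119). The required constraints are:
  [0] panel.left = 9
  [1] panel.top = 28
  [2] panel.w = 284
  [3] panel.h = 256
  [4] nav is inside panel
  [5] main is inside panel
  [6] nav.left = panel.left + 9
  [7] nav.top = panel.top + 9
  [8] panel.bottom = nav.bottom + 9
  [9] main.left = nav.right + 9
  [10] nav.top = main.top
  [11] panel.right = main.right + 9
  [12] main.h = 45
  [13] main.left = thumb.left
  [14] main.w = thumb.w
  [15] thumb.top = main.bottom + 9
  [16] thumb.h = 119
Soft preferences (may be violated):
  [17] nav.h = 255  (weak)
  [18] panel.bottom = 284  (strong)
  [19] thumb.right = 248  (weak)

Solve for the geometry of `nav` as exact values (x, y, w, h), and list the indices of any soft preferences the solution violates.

1. nav.x = 18  [nav.left = panel.left + 9]
2. nav.y = 37  [nav.top = panel.top + 9]
3. nav.h = 238  [panel.bottom = nav.bottom + 9]
4. nav.w = 73  [main.left = nav.right + 9]

nav = (x=18, y=37, w=73, h=238)
violated soft preferences: 17, 19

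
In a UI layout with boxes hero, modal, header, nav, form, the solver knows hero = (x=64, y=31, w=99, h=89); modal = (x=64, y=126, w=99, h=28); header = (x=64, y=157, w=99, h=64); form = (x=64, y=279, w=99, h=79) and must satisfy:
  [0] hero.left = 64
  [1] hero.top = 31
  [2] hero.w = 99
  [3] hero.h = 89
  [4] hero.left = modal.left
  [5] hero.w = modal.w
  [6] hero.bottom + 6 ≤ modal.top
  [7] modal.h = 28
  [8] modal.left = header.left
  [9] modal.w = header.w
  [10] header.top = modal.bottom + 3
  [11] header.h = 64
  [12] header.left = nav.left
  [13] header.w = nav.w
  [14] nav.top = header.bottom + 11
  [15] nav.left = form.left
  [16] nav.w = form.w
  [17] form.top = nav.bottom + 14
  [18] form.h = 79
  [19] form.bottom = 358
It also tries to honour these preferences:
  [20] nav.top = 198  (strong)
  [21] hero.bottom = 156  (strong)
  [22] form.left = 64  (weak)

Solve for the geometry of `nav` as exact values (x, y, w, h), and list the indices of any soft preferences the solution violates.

1. nav.x = 64  [header.left = nav.left]
2. nav.w = 99  [header.w = nav.w]
3. nav.y = 232  [nav.top = header.bottom + 11]
4. nav.h = 33  [form.top = nav.bottom + 14]

nav = (x=64, y=232, w=99, h=33)
violated soft preferences: 20, 21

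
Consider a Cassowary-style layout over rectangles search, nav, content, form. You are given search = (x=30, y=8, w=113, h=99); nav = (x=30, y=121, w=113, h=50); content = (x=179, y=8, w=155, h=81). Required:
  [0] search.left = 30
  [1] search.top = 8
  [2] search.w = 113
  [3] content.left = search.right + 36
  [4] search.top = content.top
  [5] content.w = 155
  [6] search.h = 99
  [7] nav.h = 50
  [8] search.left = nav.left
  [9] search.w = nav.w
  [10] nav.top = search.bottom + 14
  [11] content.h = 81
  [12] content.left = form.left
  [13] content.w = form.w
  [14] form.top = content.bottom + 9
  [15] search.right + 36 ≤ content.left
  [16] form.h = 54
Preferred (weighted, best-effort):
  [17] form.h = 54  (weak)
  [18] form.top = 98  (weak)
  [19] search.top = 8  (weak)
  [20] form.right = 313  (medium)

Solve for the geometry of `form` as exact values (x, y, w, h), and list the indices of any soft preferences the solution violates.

form = (x=179, y=98, w=155, h=54)
violated soft preferences: 20

1. form.x = 179  [content.left = form.left]
2. form.w = 155  [content.w = form.w]
3. form.y = 98  [form.top = content.bottom + 9]
4. form.h = 54  [form.h = 54]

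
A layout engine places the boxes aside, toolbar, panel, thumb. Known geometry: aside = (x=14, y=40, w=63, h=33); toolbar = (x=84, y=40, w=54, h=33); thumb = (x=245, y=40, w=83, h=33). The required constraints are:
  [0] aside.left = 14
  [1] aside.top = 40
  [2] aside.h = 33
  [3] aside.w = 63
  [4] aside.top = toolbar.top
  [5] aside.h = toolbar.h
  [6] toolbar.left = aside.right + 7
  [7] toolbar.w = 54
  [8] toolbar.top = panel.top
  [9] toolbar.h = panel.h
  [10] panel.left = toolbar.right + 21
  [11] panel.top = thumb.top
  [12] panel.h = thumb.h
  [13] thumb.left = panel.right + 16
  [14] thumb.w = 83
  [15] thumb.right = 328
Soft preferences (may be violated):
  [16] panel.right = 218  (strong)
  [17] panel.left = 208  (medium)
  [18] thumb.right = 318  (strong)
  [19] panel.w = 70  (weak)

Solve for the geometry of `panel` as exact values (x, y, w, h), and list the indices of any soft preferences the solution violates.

1. panel.y = 40  [toolbar.top = panel.top]
2. panel.h = 33  [toolbar.h = panel.h]
3. panel.x = 159  [panel.left = toolbar.right + 21]
4. panel.w = 70  [thumb.left = panel.right + 16]

panel = (x=159, y=40, w=70, h=33)
violated soft preferences: 16, 17, 18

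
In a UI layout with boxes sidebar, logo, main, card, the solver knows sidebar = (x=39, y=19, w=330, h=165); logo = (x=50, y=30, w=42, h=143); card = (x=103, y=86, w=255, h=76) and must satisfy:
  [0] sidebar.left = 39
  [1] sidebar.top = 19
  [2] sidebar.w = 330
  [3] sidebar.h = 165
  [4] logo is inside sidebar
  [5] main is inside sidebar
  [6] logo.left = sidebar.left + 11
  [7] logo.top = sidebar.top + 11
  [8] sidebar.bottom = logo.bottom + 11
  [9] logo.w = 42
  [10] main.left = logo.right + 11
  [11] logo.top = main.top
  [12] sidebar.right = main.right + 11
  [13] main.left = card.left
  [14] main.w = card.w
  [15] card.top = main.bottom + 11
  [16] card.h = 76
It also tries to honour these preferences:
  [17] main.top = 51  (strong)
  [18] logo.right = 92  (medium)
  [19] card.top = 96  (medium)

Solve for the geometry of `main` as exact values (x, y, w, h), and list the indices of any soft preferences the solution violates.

1. main.x = 103  [main.left = logo.right + 11]
2. main.y = 30  [logo.top = main.top]
3. main.w = 255  [sidebar.right = main.right + 11]
4. main.h = 45  [card.top = main.bottom + 11]

main = (x=103, y=30, w=255, h=45)
violated soft preferences: 17, 19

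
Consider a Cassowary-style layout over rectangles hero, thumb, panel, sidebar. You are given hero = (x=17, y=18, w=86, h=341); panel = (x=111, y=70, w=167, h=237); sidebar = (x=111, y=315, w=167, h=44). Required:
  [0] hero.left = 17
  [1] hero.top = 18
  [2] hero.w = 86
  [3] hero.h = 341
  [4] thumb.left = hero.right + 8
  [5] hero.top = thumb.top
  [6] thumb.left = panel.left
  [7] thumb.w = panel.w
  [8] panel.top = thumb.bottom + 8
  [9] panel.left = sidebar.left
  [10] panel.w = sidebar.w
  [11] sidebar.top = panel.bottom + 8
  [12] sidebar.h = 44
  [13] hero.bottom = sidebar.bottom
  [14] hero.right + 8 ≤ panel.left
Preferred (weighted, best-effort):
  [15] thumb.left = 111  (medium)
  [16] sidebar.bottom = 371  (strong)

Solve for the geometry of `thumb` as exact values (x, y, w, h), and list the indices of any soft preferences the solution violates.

thumb = (x=111, y=18, w=167, h=44)
violated soft preferences: 16

1. thumb.x = 111  [thumb.left = hero.right + 8]
2. thumb.y = 18  [hero.top = thumb.top]
3. thumb.w = 167  [thumb.w = panel.w]
4. thumb.h = 44  [panel.top = thumb.bottom + 8]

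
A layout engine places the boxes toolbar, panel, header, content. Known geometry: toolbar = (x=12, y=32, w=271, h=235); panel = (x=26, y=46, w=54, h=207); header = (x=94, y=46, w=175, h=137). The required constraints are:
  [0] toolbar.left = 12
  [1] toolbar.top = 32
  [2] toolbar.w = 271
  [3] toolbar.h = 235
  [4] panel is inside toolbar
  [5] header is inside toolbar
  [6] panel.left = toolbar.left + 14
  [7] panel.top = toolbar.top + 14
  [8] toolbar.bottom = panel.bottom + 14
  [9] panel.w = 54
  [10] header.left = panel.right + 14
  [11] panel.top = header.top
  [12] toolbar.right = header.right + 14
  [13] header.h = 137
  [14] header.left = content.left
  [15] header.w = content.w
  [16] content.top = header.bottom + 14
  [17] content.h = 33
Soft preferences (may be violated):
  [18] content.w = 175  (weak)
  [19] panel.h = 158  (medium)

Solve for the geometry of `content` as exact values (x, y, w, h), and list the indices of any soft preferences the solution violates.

1. content.x = 94  [header.left = content.left]
2. content.w = 175  [header.w = content.w]
3. content.y = 197  [content.top = header.bottom + 14]
4. content.h = 33  [content.h = 33]

content = (x=94, y=197, w=175, h=33)
violated soft preferences: 19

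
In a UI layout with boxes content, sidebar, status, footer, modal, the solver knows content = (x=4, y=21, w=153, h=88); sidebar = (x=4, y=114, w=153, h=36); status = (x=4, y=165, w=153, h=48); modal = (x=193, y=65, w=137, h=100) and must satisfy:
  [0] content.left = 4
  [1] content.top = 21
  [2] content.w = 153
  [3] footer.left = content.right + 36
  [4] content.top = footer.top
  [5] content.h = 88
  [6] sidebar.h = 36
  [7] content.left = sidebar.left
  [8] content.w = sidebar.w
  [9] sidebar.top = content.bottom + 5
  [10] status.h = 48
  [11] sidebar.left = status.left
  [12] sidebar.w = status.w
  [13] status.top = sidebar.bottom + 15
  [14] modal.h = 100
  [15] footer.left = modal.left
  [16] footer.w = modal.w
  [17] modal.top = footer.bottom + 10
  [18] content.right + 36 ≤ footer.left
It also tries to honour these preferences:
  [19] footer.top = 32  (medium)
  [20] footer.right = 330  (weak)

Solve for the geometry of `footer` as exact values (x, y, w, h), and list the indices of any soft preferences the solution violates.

1. footer.x = 193  [footer.left = content.right + 36]
2. footer.y = 21  [content.top = footer.top]
3. footer.w = 137  [footer.w = modal.w]
4. footer.h = 34  [modal.top = footer.bottom + 10]

footer = (x=193, y=21, w=137, h=34)
violated soft preferences: 19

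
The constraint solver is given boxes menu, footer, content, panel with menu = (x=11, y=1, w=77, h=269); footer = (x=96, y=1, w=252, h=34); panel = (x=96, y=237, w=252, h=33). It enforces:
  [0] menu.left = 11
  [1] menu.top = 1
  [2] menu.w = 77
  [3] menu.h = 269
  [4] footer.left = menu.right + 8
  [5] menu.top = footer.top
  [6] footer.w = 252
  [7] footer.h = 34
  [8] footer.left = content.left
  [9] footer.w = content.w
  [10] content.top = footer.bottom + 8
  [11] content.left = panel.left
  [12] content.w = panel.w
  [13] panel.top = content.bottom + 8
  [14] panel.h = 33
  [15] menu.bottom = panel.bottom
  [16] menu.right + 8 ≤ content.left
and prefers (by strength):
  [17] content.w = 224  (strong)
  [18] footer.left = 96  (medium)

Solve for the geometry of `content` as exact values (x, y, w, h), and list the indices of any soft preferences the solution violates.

content = (x=96, y=43, w=252, h=186)
violated soft preferences: 17

1. content.x = 96  [footer.left = content.left]
2. content.w = 252  [footer.w = content.w]
3. content.y = 43  [content.top = footer.bottom + 8]
4. content.h = 186  [panel.top = content.bottom + 8]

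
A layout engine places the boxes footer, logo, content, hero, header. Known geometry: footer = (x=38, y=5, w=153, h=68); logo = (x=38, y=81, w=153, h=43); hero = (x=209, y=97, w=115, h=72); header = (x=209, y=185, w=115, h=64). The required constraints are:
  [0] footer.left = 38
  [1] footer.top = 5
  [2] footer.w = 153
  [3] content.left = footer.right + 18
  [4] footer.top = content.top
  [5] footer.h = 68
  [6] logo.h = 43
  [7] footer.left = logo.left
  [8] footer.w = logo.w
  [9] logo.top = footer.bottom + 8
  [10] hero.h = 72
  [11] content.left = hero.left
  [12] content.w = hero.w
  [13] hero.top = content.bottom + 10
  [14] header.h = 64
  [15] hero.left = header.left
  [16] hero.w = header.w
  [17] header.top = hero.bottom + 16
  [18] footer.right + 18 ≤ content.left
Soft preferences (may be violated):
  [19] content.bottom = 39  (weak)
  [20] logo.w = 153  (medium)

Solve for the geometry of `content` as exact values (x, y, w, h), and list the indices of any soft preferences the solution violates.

content = (x=209, y=5, w=115, h=82)
violated soft preferences: 19

1. content.x = 209  [content.left = footer.right + 18]
2. content.y = 5  [footer.top = content.top]
3. content.w = 115  [content.w = hero.w]
4. content.h = 82  [hero.top = content.bottom + 10]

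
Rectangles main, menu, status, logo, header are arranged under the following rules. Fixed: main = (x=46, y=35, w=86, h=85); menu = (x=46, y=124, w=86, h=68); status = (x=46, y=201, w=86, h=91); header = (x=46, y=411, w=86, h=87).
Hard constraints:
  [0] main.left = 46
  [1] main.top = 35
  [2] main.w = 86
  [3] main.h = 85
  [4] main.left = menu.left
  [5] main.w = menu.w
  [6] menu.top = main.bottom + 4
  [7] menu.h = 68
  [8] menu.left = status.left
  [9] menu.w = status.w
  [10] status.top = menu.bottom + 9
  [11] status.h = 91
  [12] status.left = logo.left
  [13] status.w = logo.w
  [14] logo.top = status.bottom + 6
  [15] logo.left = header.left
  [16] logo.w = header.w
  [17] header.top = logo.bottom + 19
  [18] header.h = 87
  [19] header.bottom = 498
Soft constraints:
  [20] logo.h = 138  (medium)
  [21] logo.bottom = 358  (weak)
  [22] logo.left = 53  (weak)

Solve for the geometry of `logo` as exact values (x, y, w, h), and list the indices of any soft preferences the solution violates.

logo = (x=46, y=298, w=86, h=94)
violated soft preferences: 20, 21, 22

1. logo.x = 46  [status.left = logo.left]
2. logo.w = 86  [status.w = logo.w]
3. logo.y = 298  [logo.top = status.bottom + 6]
4. logo.h = 94  [header.top = logo.bottom + 19]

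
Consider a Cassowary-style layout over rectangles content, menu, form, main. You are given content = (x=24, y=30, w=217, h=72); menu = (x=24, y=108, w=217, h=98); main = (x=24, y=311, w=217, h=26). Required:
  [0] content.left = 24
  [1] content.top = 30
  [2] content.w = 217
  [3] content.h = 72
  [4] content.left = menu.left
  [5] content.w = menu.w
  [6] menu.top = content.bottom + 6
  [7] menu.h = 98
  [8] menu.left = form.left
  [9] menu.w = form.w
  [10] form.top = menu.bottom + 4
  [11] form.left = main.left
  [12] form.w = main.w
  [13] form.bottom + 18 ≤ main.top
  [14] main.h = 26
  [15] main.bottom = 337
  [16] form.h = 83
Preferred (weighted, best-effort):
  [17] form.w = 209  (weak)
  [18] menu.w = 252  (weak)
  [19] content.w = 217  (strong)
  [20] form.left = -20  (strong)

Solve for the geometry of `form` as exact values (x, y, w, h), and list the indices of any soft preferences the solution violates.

1. form.x = 24  [menu.left = form.left]
2. form.w = 217  [menu.w = form.w]
3. form.y = 210  [form.top = menu.bottom + 4]
4. form.h = 83  [form.h = 83]

form = (x=24, y=210, w=217, h=83)
violated soft preferences: 17, 18, 20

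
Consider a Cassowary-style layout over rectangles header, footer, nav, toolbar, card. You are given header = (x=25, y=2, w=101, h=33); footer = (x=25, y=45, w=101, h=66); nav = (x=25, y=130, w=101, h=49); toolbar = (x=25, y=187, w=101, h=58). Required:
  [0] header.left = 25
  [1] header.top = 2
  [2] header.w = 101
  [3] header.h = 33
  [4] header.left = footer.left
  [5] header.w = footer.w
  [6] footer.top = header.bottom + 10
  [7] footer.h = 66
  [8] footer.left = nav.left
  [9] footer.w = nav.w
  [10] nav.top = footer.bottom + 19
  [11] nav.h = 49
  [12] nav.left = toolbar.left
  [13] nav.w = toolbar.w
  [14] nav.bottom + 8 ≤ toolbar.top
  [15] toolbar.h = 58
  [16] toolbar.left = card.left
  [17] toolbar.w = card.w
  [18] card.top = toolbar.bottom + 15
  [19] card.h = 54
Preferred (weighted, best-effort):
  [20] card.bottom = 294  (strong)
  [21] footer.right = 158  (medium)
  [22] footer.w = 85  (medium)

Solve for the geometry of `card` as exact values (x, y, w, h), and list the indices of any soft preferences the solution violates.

card = (x=25, y=260, w=101, h=54)
violated soft preferences: 20, 21, 22

1. card.x = 25  [toolbar.left = card.left]
2. card.w = 101  [toolbar.w = card.w]
3. card.y = 260  [card.top = toolbar.bottom + 15]
4. card.h = 54  [card.h = 54]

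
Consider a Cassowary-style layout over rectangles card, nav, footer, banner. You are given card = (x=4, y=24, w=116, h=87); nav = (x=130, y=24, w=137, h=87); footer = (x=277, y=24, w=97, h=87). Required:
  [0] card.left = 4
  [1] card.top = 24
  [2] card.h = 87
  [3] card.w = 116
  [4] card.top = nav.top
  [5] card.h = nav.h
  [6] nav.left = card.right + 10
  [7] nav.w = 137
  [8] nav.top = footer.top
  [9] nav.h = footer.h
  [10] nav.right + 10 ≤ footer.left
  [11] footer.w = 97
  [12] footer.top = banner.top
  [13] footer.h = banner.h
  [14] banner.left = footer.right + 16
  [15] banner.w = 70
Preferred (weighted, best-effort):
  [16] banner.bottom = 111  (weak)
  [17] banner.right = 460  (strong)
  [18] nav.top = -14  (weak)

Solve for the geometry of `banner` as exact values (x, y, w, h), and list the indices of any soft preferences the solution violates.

1. banner.y = 24  [footer.top = banner.top]
2. banner.h = 87  [footer.h = banner.h]
3. banner.x = 390  [banner.left = footer.right + 16]
4. banner.w = 70  [banner.w = 70]

banner = (x=390, y=24, w=70, h=87)
violated soft preferences: 18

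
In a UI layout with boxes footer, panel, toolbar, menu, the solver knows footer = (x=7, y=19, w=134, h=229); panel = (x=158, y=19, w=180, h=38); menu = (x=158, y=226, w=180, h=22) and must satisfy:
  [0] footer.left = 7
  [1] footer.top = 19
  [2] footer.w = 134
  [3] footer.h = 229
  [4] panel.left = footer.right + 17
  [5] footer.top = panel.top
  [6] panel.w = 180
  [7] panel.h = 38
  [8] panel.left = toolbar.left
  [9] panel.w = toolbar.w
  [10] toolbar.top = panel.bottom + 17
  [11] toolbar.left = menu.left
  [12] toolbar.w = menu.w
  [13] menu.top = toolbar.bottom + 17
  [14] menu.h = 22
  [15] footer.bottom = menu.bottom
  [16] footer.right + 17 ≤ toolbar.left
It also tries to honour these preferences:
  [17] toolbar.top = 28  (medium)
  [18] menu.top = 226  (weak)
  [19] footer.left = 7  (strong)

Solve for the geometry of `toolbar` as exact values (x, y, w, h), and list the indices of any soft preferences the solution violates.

toolbar = (x=158, y=74, w=180, h=135)
violated soft preferences: 17

1. toolbar.x = 158  [panel.left = toolbar.left]
2. toolbar.w = 180  [panel.w = toolbar.w]
3. toolbar.y = 74  [toolbar.top = panel.bottom + 17]
4. toolbar.h = 135  [menu.top = toolbar.bottom + 17]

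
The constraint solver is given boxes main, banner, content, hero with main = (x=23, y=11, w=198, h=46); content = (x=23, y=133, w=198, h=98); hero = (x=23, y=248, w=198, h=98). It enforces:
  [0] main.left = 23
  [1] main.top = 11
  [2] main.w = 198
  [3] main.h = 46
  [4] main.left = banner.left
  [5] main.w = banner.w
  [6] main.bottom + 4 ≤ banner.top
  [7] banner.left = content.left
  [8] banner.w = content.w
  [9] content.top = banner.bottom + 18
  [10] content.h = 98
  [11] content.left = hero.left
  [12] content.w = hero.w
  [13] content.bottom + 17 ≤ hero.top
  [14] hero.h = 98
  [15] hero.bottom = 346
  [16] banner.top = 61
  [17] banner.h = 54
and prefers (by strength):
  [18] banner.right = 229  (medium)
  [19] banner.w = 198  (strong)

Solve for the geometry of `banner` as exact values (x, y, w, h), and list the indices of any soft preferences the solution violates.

1. banner.x = 23  [main.left = banner.left]
2. banner.w = 198  [main.w = banner.w]
3. banner.y = 61  [banner.top = 61]
4. banner.h = 54  [banner.h = 54]

banner = (x=23, y=61, w=198, h=54)
violated soft preferences: 18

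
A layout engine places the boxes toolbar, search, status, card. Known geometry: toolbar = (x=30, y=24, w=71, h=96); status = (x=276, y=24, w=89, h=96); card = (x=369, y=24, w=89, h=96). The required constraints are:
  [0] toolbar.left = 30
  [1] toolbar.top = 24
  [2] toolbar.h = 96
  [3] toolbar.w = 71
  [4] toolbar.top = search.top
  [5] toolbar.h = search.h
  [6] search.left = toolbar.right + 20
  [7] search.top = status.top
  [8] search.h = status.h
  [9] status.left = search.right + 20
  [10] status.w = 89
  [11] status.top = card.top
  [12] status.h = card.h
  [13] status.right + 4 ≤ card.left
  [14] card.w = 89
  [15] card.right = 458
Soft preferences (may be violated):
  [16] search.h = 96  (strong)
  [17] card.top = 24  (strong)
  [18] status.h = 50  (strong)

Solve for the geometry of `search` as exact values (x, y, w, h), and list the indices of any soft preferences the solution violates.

search = (x=121, y=24, w=135, h=96)
violated soft preferences: 18

1. search.y = 24  [toolbar.top = search.top]
2. search.h = 96  [toolbar.h = search.h]
3. search.x = 121  [search.left = toolbar.right + 20]
4. search.w = 135  [status.left = search.right + 20]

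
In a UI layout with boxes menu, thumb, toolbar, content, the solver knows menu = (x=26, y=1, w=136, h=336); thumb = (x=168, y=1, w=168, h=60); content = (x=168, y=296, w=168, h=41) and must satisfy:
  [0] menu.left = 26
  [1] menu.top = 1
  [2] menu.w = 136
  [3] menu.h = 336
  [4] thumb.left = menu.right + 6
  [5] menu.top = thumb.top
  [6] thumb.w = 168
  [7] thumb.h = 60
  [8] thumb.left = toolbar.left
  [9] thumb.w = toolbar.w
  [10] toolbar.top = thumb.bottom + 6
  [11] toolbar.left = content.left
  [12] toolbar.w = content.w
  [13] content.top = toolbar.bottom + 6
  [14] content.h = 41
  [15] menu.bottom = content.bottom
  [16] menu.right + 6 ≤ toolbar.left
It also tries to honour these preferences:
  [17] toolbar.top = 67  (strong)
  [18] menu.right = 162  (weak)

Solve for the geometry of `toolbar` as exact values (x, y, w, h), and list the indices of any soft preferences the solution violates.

toolbar = (x=168, y=67, w=168, h=223)
violated soft preferences: none

1. toolbar.x = 168  [thumb.left = toolbar.left]
2. toolbar.w = 168  [thumb.w = toolbar.w]
3. toolbar.y = 67  [toolbar.top = thumb.bottom + 6]
4. toolbar.h = 223  [content.top = toolbar.bottom + 6]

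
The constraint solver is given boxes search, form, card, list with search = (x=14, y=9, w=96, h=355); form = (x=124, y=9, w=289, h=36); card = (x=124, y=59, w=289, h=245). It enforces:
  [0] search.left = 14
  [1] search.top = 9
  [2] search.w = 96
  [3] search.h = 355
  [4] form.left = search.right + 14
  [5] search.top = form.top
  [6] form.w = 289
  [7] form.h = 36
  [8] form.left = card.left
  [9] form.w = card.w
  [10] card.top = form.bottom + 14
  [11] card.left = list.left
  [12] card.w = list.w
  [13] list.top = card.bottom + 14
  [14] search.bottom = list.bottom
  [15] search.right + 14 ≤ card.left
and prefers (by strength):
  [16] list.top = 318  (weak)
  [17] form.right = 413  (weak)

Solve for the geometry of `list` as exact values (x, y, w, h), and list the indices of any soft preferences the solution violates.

1. list.x = 124  [card.left = list.left]
2. list.w = 289  [card.w = list.w]
3. list.y = 318  [list.top = card.bottom + 14]
4. list.h = 46  [search.bottom = list.bottom]

list = (x=124, y=318, w=289, h=46)
violated soft preferences: none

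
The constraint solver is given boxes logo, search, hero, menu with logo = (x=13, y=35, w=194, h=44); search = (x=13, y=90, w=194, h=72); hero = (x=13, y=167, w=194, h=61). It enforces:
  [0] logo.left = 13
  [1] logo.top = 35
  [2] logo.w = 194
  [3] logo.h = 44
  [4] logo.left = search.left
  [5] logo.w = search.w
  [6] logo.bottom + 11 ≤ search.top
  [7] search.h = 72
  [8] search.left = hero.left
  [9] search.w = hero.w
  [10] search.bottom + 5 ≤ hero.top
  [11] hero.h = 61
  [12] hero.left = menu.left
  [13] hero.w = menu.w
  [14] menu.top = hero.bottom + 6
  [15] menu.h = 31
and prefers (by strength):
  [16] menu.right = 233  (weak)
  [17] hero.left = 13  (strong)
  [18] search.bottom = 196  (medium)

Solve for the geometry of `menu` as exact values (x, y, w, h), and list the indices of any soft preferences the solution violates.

1. menu.x = 13  [hero.left = menu.left]
2. menu.w = 194  [hero.w = menu.w]
3. menu.y = 234  [menu.top = hero.bottom + 6]
4. menu.h = 31  [menu.h = 31]

menu = (x=13, y=234, w=194, h=31)
violated soft preferences: 16, 18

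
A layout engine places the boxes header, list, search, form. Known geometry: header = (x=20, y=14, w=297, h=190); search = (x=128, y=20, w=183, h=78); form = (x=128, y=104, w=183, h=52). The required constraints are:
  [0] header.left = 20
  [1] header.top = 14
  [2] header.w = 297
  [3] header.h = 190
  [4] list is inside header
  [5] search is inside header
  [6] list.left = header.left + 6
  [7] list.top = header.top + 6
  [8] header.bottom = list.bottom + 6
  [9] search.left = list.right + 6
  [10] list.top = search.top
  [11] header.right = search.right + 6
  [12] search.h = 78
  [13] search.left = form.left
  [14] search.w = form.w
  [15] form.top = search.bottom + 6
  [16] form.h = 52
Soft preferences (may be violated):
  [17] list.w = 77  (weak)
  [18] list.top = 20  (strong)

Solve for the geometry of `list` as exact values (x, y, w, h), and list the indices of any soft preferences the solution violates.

1. list.x = 26  [list.left = header.left + 6]
2. list.y = 20  [list.top = header.top + 6]
3. list.h = 178  [header.bottom = list.bottom + 6]
4. list.w = 96  [search.left = list.right + 6]

list = (x=26, y=20, w=96, h=178)
violated soft preferences: 17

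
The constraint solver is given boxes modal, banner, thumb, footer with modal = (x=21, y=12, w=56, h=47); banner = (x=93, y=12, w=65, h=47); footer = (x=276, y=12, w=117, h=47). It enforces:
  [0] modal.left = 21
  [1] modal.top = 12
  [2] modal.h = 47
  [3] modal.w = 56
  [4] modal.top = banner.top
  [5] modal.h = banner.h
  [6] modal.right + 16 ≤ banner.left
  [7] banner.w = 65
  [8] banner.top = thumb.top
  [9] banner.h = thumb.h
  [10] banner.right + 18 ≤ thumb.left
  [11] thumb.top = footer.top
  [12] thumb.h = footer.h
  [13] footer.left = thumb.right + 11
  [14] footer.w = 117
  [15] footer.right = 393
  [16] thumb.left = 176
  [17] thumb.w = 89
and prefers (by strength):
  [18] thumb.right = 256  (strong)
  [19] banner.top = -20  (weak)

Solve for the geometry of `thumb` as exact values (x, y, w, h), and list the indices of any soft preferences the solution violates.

thumb = (x=176, y=12, w=89, h=47)
violated soft preferences: 18, 19

1. thumb.y = 12  [banner.top = thumb.top]
2. thumb.h = 47  [banner.h = thumb.h]
3. thumb.x = 176  [thumb.left = 176]
4. thumb.w = 89  [thumb.w = 89]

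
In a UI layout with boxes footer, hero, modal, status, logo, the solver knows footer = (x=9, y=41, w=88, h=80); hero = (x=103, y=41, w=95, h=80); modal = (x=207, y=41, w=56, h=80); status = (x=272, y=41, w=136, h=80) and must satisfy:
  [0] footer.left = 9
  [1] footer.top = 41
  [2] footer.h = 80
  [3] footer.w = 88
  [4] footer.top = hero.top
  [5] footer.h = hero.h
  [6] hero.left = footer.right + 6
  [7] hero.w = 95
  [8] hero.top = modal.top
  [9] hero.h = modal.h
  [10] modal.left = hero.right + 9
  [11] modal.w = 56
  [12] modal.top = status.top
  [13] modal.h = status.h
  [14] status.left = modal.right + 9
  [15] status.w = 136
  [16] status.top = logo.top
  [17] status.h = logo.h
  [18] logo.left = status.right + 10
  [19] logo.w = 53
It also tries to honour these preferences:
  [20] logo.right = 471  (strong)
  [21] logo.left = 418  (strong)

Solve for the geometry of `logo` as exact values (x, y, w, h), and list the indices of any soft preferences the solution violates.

logo = (x=418, y=41, w=53, h=80)
violated soft preferences: none

1. logo.y = 41  [status.top = logo.top]
2. logo.h = 80  [status.h = logo.h]
3. logo.x = 418  [logo.left = status.right + 10]
4. logo.w = 53  [logo.w = 53]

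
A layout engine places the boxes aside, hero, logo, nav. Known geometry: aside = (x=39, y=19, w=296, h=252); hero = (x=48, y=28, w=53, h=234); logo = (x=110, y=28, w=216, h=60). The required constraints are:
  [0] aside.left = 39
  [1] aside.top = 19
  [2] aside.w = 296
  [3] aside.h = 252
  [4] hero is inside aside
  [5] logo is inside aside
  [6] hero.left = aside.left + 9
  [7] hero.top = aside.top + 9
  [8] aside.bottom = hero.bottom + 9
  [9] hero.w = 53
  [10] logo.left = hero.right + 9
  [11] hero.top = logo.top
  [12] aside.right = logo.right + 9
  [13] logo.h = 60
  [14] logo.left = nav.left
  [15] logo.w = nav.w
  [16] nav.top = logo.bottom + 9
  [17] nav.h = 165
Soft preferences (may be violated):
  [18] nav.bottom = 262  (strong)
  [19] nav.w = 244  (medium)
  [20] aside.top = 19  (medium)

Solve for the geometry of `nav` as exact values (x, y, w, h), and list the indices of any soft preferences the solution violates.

1. nav.x = 110  [logo.left = nav.left]
2. nav.w = 216  [logo.w = nav.w]
3. nav.y = 97  [nav.top = logo.bottom + 9]
4. nav.h = 165  [nav.h = 165]

nav = (x=110, y=97, w=216, h=165)
violated soft preferences: 19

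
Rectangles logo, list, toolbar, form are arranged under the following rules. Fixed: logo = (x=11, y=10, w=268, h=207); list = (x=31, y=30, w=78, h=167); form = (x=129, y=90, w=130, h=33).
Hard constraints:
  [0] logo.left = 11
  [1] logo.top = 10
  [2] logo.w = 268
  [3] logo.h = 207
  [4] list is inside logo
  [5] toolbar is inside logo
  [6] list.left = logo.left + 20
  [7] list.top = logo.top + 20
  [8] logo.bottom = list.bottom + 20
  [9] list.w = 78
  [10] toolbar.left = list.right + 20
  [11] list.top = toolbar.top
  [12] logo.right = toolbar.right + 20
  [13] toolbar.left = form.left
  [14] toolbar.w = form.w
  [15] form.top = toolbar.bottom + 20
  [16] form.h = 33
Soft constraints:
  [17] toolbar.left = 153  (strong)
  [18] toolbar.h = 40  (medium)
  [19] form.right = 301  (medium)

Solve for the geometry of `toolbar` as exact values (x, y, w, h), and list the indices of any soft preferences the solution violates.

1. toolbar.x = 129  [toolbar.left = list.right + 20]
2. toolbar.y = 30  [list.top = toolbar.top]
3. toolbar.w = 130  [logo.right = toolbar.right + 20]
4. toolbar.h = 40  [form.top = toolbar.bottom + 20]

toolbar = (x=129, y=30, w=130, h=40)
violated soft preferences: 17, 19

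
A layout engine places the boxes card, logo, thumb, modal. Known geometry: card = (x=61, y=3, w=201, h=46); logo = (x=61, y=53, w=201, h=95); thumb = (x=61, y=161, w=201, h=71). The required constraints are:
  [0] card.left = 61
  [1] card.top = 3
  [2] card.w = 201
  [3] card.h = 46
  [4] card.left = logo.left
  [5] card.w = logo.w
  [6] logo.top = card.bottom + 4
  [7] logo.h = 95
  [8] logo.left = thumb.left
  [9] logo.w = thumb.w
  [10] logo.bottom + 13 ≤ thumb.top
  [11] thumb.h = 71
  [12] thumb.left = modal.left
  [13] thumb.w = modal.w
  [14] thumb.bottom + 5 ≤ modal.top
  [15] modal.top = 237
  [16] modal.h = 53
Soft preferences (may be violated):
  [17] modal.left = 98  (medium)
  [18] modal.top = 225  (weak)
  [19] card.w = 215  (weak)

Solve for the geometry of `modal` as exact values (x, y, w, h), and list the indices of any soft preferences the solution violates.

1. modal.x = 61  [thumb.left = modal.left]
2. modal.w = 201  [thumb.w = modal.w]
3. modal.y = 237  [modal.top = 237]
4. modal.h = 53  [modal.h = 53]

modal = (x=61, y=237, w=201, h=53)
violated soft preferences: 17, 18, 19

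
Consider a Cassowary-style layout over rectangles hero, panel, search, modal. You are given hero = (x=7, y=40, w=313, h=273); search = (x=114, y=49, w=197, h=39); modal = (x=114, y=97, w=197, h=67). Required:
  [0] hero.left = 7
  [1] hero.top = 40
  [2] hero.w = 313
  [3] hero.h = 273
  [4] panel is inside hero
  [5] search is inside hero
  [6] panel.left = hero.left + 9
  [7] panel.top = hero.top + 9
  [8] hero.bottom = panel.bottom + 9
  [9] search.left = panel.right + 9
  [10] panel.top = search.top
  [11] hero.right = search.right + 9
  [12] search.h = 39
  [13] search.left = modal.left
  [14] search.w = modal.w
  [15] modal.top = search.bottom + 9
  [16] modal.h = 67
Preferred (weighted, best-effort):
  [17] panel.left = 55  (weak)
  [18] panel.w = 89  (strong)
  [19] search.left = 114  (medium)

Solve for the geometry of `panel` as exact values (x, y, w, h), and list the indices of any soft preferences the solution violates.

1. panel.x = 16  [panel.left = hero.left + 9]
2. panel.y = 49  [panel.top = hero.top + 9]
3. panel.h = 255  [hero.bottom = panel.bottom + 9]
4. panel.w = 89  [search.left = panel.right + 9]

panel = (x=16, y=49, w=89, h=255)
violated soft preferences: 17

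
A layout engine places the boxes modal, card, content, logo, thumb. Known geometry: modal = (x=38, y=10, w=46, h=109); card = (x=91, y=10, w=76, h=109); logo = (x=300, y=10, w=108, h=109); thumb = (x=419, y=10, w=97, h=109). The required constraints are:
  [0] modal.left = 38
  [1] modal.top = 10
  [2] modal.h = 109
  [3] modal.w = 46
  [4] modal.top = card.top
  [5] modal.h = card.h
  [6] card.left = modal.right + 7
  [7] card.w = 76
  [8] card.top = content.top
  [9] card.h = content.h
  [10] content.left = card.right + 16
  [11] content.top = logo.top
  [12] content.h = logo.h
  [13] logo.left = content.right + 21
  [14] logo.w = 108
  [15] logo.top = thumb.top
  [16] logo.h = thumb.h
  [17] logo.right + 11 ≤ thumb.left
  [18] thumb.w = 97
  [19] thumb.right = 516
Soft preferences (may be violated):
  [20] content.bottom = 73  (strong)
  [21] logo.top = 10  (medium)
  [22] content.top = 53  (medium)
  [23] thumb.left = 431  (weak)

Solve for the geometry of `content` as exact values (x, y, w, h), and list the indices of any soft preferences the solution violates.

1. content.y = 10  [card.top = content.top]
2. content.h = 109  [card.h = content.h]
3. content.x = 183  [content.left = card.right + 16]
4. content.w = 96  [logo.left = content.right + 21]

content = (x=183, y=10, w=96, h=109)
violated soft preferences: 20, 22, 23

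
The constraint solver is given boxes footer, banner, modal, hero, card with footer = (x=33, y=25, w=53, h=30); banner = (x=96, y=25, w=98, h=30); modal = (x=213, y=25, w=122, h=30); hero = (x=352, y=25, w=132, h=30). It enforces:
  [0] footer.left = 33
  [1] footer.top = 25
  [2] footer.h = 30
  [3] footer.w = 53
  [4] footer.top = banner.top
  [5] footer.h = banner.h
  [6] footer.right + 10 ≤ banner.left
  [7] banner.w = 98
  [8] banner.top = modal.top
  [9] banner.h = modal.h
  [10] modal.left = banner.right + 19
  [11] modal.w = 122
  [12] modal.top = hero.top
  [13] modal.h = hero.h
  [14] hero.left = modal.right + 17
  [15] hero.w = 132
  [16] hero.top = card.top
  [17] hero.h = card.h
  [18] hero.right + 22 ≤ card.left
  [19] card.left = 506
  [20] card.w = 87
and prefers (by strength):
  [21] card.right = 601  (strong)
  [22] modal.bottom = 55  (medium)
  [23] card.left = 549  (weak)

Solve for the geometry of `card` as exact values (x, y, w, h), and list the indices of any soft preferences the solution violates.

1. card.y = 25  [hero.top = card.top]
2. card.h = 30  [hero.h = card.h]
3. card.x = 506  [card.left = 506]
4. card.w = 87  [card.w = 87]

card = (x=506, y=25, w=87, h=30)
violated soft preferences: 21, 23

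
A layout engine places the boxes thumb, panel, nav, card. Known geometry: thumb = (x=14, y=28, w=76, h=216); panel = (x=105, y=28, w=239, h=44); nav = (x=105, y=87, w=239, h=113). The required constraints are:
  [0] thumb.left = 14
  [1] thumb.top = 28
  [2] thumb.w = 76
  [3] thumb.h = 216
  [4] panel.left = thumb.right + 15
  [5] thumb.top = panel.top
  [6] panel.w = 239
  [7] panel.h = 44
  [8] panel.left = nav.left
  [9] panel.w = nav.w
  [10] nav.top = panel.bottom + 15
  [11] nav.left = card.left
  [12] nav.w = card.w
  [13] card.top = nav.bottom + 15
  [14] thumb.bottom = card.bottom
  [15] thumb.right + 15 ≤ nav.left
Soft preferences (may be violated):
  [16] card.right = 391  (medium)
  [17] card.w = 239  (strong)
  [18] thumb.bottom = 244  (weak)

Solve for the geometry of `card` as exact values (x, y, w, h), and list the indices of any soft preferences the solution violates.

1. card.x = 105  [nav.left = card.left]
2. card.w = 239  [nav.w = card.w]
3. card.y = 215  [card.top = nav.bottom + 15]
4. card.h = 29  [thumb.bottom = card.bottom]

card = (x=105, y=215, w=239, h=29)
violated soft preferences: 16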